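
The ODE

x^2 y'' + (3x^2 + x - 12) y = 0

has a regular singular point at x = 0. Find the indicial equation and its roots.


Divide by x^2 to reach normal form y'' + P_1(x) y' + P_2(x) y = 0 with P_1(x) = 0 and P_2(x) = 3 + 1/x - 12/x^2.
x = 0 is a singular point because the y-coefficient 3 + 1/x - 12/x^2 has a pole at x = 0.
It is a regular singular point because x P_1(x) = p(x) = 0 and x^2 P_2(x) = q(x) = 3x^2 + x - 12 are polynomials, hence analytic at x = 0.
p(0) = 0,  q(0) = -12.
Indicial equation: r(r-1) + p(0) r + q(0) = 0, i.e. r^2 + (p(0) - 1) r + q(0) = 0, i.e. r^2 - 1 r - 12 = 0.
Discriminant: (-1)^2 - 4(-12) = 49, so r = (1 ± 7)/2.
Solving: r_1 = 4, r_2 = -3.

indicial: r^2 - 1 r - 12 = 0; roots r_1 = 4, r_2 = -3


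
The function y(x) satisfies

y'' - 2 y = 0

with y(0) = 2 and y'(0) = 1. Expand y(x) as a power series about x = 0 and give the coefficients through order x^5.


Ansatz: y(x) = sum_{n>=0} a_n x^n, so y'(x) = sum_{n>=1} n a_n x^(n-1) and y''(x) = sum_{n>=2} n(n-1) a_n x^(n-2).
Substitute into P(x) y'' + Q(x) y' + R(x) y = 0 with P(x) = 1, Q(x) = 0, R(x) = -2, and match powers of x.
Initial conditions: a_0 = 2, a_1 = 1.
Setting the coefficient of each power of x to zero and solving order by order (substituting the coefficients already found):
  x^0: 2 a_2 - 2 a_0 = 0  ->  2 a_2 = 2 a_0 = 4  ->  a_2 = 2
  x^1: 6 a_3 - 2 a_1 = 0  ->  6 a_3 = 2 a_1 = 2  ->  a_3 = 1/3
  x^2: 12 a_4 - 2 a_2 = 0  ->  12 a_4 = 2 a_2 = 4  ->  a_4 = 1/3
  x^3: 20 a_5 - 2 a_3 = 0  ->  20 a_5 = 2 a_3 = 2/3  ->  a_5 = 1/30
Truncated series: y(x) = 2 + x + 2 x^2 + (1/3) x^3 + (1/3) x^4 + (1/30) x^5 + O(x^6).

a_0 = 2; a_1 = 1; a_2 = 2; a_3 = 1/3; a_4 = 1/3; a_5 = 1/30


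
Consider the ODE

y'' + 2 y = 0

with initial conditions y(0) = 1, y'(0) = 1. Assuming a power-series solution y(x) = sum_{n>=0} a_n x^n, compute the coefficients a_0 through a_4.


Ansatz: y(x) = sum_{n>=0} a_n x^n, so y'(x) = sum_{n>=1} n a_n x^(n-1) and y''(x) = sum_{n>=2} n(n-1) a_n x^(n-2).
Substitute into P(x) y'' + Q(x) y' + R(x) y = 0 with P(x) = 1, Q(x) = 0, R(x) = 2, and match powers of x.
Initial conditions: a_0 = 1, a_1 = 1.
Setting the coefficient of each power of x to zero and solving order by order (substituting the coefficients already found):
  x^0: 2 a_2 + 2 a_0 = 0  ->  2 a_2 = -2 a_0 = -2  ->  a_2 = -1
  x^1: 6 a_3 + 2 a_1 = 0  ->  6 a_3 = -2 a_1 = -2  ->  a_3 = -1/3
  x^2: 12 a_4 + 2 a_2 = 0  ->  12 a_4 = -2 a_2 = 2  ->  a_4 = 1/6
Truncated series: y(x) = 1 + x - x^2 - (1/3) x^3 + (1/6) x^4 + O(x^5).

a_0 = 1; a_1 = 1; a_2 = -1; a_3 = -1/3; a_4 = 1/6


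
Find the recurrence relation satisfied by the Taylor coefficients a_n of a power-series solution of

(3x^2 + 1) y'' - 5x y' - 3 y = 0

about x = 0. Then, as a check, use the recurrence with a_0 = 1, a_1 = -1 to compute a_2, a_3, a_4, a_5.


Substitute y = sum_n a_n x^n.
(1 + 3 x^2) y'' contributes (n+2)(n+1) a_{n+2} + 3 n(n-1) a_n at x^n.
-5 x y'(x) contributes -5 n a_n at x^n.
-3 y(x) contributes -3 a_n at x^n.
Matching x^n: (n+2)(n+1) a_{n+2} + (3 n(n-1) - 5 n - 3) a_n = 0.
Thus a_{n+2} = (-3 n(n-1) + 5 n + 3) / ((n+1)(n+2)) * a_n.

Check with a_0 = 1, a_1 = -1 (apply the recurrence for n = 0, 1, 2, 3): a_0 = 1, a_1 = -1, a_2 = 3/2, a_3 = -4/3, a_4 = 7/8, a_5 = 0.

a_(n+2) = (-3 n(n-1) + 5 n + 3) / ((n+1)(n+2)) * a_n; check: a_0 = 1, a_1 = -1, a_2 = 3/2, a_3 = -4/3, a_4 = 7/8, a_5 = 0


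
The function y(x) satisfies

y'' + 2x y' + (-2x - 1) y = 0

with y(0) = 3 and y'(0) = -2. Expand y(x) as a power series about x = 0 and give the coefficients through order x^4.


Ansatz: y(x) = sum_{n>=0} a_n x^n, so y'(x) = sum_{n>=1} n a_n x^(n-1) and y''(x) = sum_{n>=2} n(n-1) a_n x^(n-2).
Substitute into P(x) y'' + Q(x) y' + R(x) y = 0 with P(x) = 1, Q(x) = 2x, R(x) = -2x - 1, and match powers of x.
Initial conditions: a_0 = 3, a_1 = -2.
Setting the coefficient of each power of x to zero and solving order by order (substituting the coefficients already found):
  x^0: 2 a_2 - a_0 = 0  ->  2 a_2 = a_0 = 3  ->  a_2 = 3/2
  x^1: 6 a_3 + a_1 - 2 a_0 = 0  ->  6 a_3 = -a_1 + 2 a_0 = 8  ->  a_3 = 4/3
  x^2: 12 a_4 + 3 a_2 - 2 a_1 = 0  ->  12 a_4 = -3 a_2 + 2 a_1 = -17/2  ->  a_4 = -17/24
Truncated series: y(x) = 3 - 2 x + (3/2) x^2 + (4/3) x^3 - (17/24) x^4 + O(x^5).

a_0 = 3; a_1 = -2; a_2 = 3/2; a_3 = 4/3; a_4 = -17/24


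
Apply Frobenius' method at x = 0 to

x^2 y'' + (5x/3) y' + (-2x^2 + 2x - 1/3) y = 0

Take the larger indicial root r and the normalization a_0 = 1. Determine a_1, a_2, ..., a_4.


Write in Frobenius form y'' + (p(x)/x) y' + (q(x)/x^2) y = 0:
  p(x) = 5/3,  q(x) = -2x^2 + 2x - 1/3.
Indicial equation: r(r-1) + (5/3) r + (-1/3) = 0 -> roots r_1 = 1/3, r_2 = -1.
Take r = r_1 = 1/3. Let y(x) = x^r sum_{n>=0} a_n x^n with a_0 = 1.
Substitute y = x^r sum a_n x^n and match x^{r+n}. The recurrence is
  D(n) a_n + 2 a_{n-1} - 2 a_{n-2} = 0,  where D(n) = (r+n)(r+n-1) + (5/3)(r+n) + (-1/3).
  a_n = [-2 a_{n-1} + 2 a_{n-2}] / D(n).
Since the indicial polynomial factors as (r - r_1)(r - r_2), D(n) = (r_1 + n - r_1)(r_1 + n - r_2) = n(n + 4/3).
Evaluating step by step (a_0 = 1):
  n = 1: D(1) = 1(1 + 4/3) = 7/3; numerator = -2(1) = -2; a_1 = (-2)/(7/3) = -6/7
  n = 2: D(2) = 2(2 + 4/3) = 20/3; numerator = -2(-6/7) + 2(1) = 26/7; a_2 = (26/7)/(20/3) = 39/70
  n = 3: D(3) = 3(3 + 4/3) = 13; numerator = -2(39/70) + 2(-6/7) = -99/35; a_3 = (-99/35)/(13) = -99/455
  n = 4: D(4) = 4(4 + 4/3) = 64/3; numerator = -2(-99/455) + 2(39/70) = 141/91; a_4 = (141/91)/(64/3) = 423/5824

r = 1/3; a_0 = 1; a_1 = -6/7; a_2 = 39/70; a_3 = -99/455; a_4 = 423/5824


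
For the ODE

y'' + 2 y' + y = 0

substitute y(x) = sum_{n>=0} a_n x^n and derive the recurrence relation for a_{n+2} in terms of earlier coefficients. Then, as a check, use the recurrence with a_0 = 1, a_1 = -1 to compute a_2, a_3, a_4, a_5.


Substitute y = sum_n a_n x^n.
y''(x) has coefficient (n+2)(n+1) a_{n+2} at x^n;
2 y'(x) has coefficient 2 (n+1) a_{n+1} at x^n;
y(x) has coefficient 1 a_n at x^n.
Matching x^n: (n+2)(n+1) a_{n+2} + 2 (n+1) a_{n+1} + 1 a_n = 0.
Thus a_{n+2} = [-2 (n+1) a_{n+1} - 1 a_n] / ((n+1)(n+2)).

Check with a_0 = 1, a_1 = -1 (apply the recurrence for n = 0, 1, 2, 3): a_0 = 1, a_1 = -1, a_2 = 1/2, a_3 = -1/6, a_4 = 1/24, a_5 = -1/120.

a_(n+2) = [-2 (n+1) a_(n+1) - 1 a_n] / ((n+1)(n+2)); check: a_0 = 1, a_1 = -1, a_2 = 1/2, a_3 = -1/6, a_4 = 1/24, a_5 = -1/120


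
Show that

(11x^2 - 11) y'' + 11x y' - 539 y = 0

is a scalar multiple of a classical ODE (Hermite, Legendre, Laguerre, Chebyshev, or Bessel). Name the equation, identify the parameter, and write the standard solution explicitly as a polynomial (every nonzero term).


All three coefficients share the factor -11; dividing through by -11 gives  (1 - x^2) y'' - x y' + 49 y = 0.
This matches the Chebyshev equation (1 - x^2) y'' - x y' + n^2 y = 0 (note the -x y' term, not -2x y') with n^2 = 49, so n = 7; the polynomial solution is T_7(x).
With y = sum_k a_k x^k, matching x^k gives (k+2)(k+1) a_{k+2} = (k^2 - n^2) a_k = (k - 7)(k + 7) a_k. The right side vanishes at k = 7, so the series with the parity of 7 terminates at degree 7.
Standard normalization: leading coefficient of T_n is 2^(n-1), so a_7 = 2^6 = 64. Work downward with a_k = (k+1)(k+2) a_{k+2} / ((k - 7)(k + 7)):
  a_5 = (6)(7)(64) / ((5 - 7)(5 + 7)) = 2688/(-24) = -112
  a_3 = (4)(5)(-112) / ((3 - 7)(3 + 7)) = -2240/(-40) = 56
  a_1 = (2)(3)(56) / ((1 - 7)(1 + 7)) = 336/(-48) = -7
Hence T_7(x) = 64 x^7 - 112 x^5 + 56 x^3 - 7 x.

T_7(x); series = 64 x^7 - 112 x^5 + 56 x^3 - 7 x


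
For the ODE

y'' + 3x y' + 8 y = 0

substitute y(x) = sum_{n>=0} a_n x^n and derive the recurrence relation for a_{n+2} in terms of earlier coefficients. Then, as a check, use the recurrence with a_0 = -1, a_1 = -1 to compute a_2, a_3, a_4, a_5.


Substitute y = sum_n a_n x^n.
y''(x) has coefficient (n+2)(n+1) a_{n+2} at x^n;
3 x y'(x) has coefficient 3 n a_n at x^n (shift);
8 y(x) has coefficient 8 a_n at x^n.
Matching x^n: (n+2)(n+1) a_{n+2} + (3n + 8) a_n = 0.
Thus a_{n+2} = (-3n - 8) / ((n+1)(n+2)) * a_n.

Check with a_0 = -1, a_1 = -1 (apply the recurrence for n = 0, 1, 2, 3): a_0 = -1, a_1 = -1, a_2 = 4, a_3 = 11/6, a_4 = -14/3, a_5 = -187/120.

a_(n+2) = (-3n - 8) / ((n+1)(n+2)) * a_n; check: a_0 = -1, a_1 = -1, a_2 = 4, a_3 = 11/6, a_4 = -14/3, a_5 = -187/120


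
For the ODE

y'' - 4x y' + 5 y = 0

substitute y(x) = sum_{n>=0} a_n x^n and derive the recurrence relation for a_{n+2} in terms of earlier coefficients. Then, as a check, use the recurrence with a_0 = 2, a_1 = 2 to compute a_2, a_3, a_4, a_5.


Substitute y = sum_n a_n x^n.
y''(x) has coefficient (n+2)(n+1) a_{n+2} at x^n;
-4 x y'(x) has coefficient -4 n a_n at x^n (shift);
5 y(x) has coefficient 5 a_n at x^n.
Matching x^n: (n+2)(n+1) a_{n+2} + (-4n + 5) a_n = 0.
Thus a_{n+2} = (4n - 5) / ((n+1)(n+2)) * a_n.

Check with a_0 = 2, a_1 = 2 (apply the recurrence for n = 0, 1, 2, 3): a_0 = 2, a_1 = 2, a_2 = -5, a_3 = -1/3, a_4 = -5/4, a_5 = -7/60.

a_(n+2) = (4n - 5) / ((n+1)(n+2)) * a_n; check: a_0 = 2, a_1 = 2, a_2 = -5, a_3 = -1/3, a_4 = -5/4, a_5 = -7/60


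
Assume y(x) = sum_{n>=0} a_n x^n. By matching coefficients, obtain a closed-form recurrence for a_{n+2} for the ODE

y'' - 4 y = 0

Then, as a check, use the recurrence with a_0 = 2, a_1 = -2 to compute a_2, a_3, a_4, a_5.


Substitute y = sum_n a_n x^n into y'' + (const) y = 0.
y''(x) = sum_{n>=0} (n+2)(n+1) a_{n+2} x^n.
The ODE becomes sum_n [(n+2)(n+1) a_{n+2} - 4 a_n] x^n = 0.
Setting each coefficient to zero gives the recurrence:
  (n+2)(n+1) a_{n+2} - 4 a_n = 0,
  a_{n+2} = 4 / ((n+1)(n+2)) a_n.

Check with a_0 = 2, a_1 = -2 (apply the recurrence for n = 0, 1, 2, 3): a_0 = 2, a_1 = -2, a_2 = 4, a_3 = -4/3, a_4 = 4/3, a_5 = -4/15.

a_{n+2} = 4/((n+1)(n+2)) * a_n; check: a_0 = 2, a_1 = -2, a_2 = 4, a_3 = -4/3, a_4 = 4/3, a_5 = -4/15


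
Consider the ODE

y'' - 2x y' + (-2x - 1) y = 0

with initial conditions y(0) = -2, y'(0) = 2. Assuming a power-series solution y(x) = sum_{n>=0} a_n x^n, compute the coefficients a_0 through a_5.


Ansatz: y(x) = sum_{n>=0} a_n x^n, so y'(x) = sum_{n>=1} n a_n x^(n-1) and y''(x) = sum_{n>=2} n(n-1) a_n x^(n-2).
Substitute into P(x) y'' + Q(x) y' + R(x) y = 0 with P(x) = 1, Q(x) = -2x, R(x) = -2x - 1, and match powers of x.
Initial conditions: a_0 = -2, a_1 = 2.
Setting the coefficient of each power of x to zero and solving order by order (substituting the coefficients already found):
  x^0: 2 a_2 - a_0 = 0  ->  2 a_2 = a_0 = -2  ->  a_2 = -1
  x^1: 6 a_3 - 3 a_1 - 2 a_0 = 0  ->  6 a_3 = 3 a_1 + 2 a_0 = 2  ->  a_3 = 1/3
  x^2: 12 a_4 - 5 a_2 - 2 a_1 = 0  ->  12 a_4 = 5 a_2 + 2 a_1 = -1  ->  a_4 = -1/12
  x^3: 20 a_5 - 7 a_3 - 2 a_2 = 0  ->  20 a_5 = 7 a_3 + 2 a_2 = 1/3  ->  a_5 = 1/60
Truncated series: y(x) = -2 + 2 x - x^2 + (1/3) x^3 - (1/12) x^4 + (1/60) x^5 + O(x^6).

a_0 = -2; a_1 = 2; a_2 = -1; a_3 = 1/3; a_4 = -1/12; a_5 = 1/60


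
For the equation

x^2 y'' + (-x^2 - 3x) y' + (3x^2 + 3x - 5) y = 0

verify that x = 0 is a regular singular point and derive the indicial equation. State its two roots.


Divide by x^2 to reach normal form y'' + P_1(x) y' + P_2(x) y = 0 with P_1(x) = -1 - 3/x and P_2(x) = 3 + 3/x - 5/x^2.
x = 0 is a singular point because the y'-coefficient -1 - 3/x has a pole at x = 0 and the y-coefficient 3 + 3/x - 5/x^2 has a pole at x = 0.
It is a regular singular point because x P_1(x) = p(x) = -x - 3 and x^2 P_2(x) = q(x) = 3x^2 + 3x - 5 are polynomials, hence analytic at x = 0.
p(0) = -3,  q(0) = -5.
Indicial equation: r(r-1) + p(0) r + q(0) = 0, i.e. r^2 + (p(0) - 1) r + q(0) = 0, i.e. r^2 - 4 r - 5 = 0.
Discriminant: (-4)^2 - 4(-5) = 36, so r = (4 ± 6)/2.
Solving: r_1 = 5, r_2 = -1.

indicial: r^2 - 4 r - 5 = 0; roots r_1 = 5, r_2 = -1


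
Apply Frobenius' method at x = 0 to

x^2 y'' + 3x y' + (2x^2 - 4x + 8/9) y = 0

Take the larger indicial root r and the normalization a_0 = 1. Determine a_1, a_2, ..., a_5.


Write in Frobenius form y'' + (p(x)/x) y' + (q(x)/x^2) y = 0:
  p(x) = 3,  q(x) = 2x^2 - 4x + 8/9.
Indicial equation: r(r-1) + (3) r + (8/9) = 0 -> roots r_1 = -2/3, r_2 = -4/3.
Take r = r_1 = -2/3. Let y(x) = x^r sum_{n>=0} a_n x^n with a_0 = 1.
Substitute y = x^r sum a_n x^n and match x^{r+n}. The recurrence is
  D(n) a_n - 4 a_{n-1} + 2 a_{n-2} = 0,  where D(n) = (r+n)(r+n-1) + (3)(r+n) + (8/9).
  a_n = [4 a_{n-1} - 2 a_{n-2}] / D(n).
Since the indicial polynomial factors as (r - r_1)(r - r_2), D(n) = (r_1 + n - r_1)(r_1 + n - r_2) = n(n + 2/3).
Evaluating step by step (a_0 = 1):
  n = 1: D(1) = 1(1 + 2/3) = 5/3; numerator = 4(1) = 4; a_1 = (4)/(5/3) = 12/5
  n = 2: D(2) = 2(2 + 2/3) = 16/3; numerator = 4(12/5) - 2(1) = 38/5; a_2 = (38/5)/(16/3) = 57/40
  n = 3: D(3) = 3(3 + 2/3) = 11; numerator = 4(57/40) - 2(12/5) = 9/10; a_3 = (9/10)/(11) = 9/110
  n = 4: D(4) = 4(4 + 2/3) = 56/3; numerator = 4(9/110) - 2(57/40) = -111/44; a_4 = (-111/44)/(56/3) = -333/2464
  n = 5: D(5) = 5(5 + 2/3) = 85/3; numerator = 4(-333/2464) - 2(9/110) = -2169/3080; a_5 = (-2169/3080)/(85/3) = -6507/261800

r = -2/3; a_0 = 1; a_1 = 12/5; a_2 = 57/40; a_3 = 9/110; a_4 = -333/2464; a_5 = -6507/261800


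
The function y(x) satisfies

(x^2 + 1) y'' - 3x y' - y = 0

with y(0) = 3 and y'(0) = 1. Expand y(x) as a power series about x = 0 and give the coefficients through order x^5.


Ansatz: y(x) = sum_{n>=0} a_n x^n, so y'(x) = sum_{n>=1} n a_n x^(n-1) and y''(x) = sum_{n>=2} n(n-1) a_n x^(n-2).
Substitute into P(x) y'' + Q(x) y' + R(x) y = 0 with P(x) = x^2 + 1, Q(x) = -3x, R(x) = -1, and match powers of x.
Initial conditions: a_0 = 3, a_1 = 1.
Setting the coefficient of each power of x to zero and solving order by order (substituting the coefficients already found):
  x^0: 2 a_2 - a_0 = 0  ->  2 a_2 = a_0 = 3  ->  a_2 = 3/2
  x^1: 6 a_3 - 4 a_1 = 0  ->  6 a_3 = 4 a_1 = 4  ->  a_3 = 2/3
  x^2: 12 a_4 - 5 a_2 = 0  ->  12 a_4 = 5 a_2 = 15/2  ->  a_4 = 5/8
  x^3: 20 a_5 - 4 a_3 = 0  ->  20 a_5 = 4 a_3 = 8/3  ->  a_5 = 2/15
Truncated series: y(x) = 3 + x + (3/2) x^2 + (2/3) x^3 + (5/8) x^4 + (2/15) x^5 + O(x^6).

a_0 = 3; a_1 = 1; a_2 = 3/2; a_3 = 2/3; a_4 = 5/8; a_5 = 2/15


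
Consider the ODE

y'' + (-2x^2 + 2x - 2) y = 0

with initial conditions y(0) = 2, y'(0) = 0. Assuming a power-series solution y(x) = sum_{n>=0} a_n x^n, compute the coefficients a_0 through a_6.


Ansatz: y(x) = sum_{n>=0} a_n x^n, so y'(x) = sum_{n>=1} n a_n x^(n-1) and y''(x) = sum_{n>=2} n(n-1) a_n x^(n-2).
Substitute into P(x) y'' + Q(x) y' + R(x) y = 0 with P(x) = 1, Q(x) = 0, R(x) = -2x^2 + 2x - 2, and match powers of x.
Initial conditions: a_0 = 2, a_1 = 0.
Setting the coefficient of each power of x to zero and solving order by order (substituting the coefficients already found):
  x^0: 2 a_2 - 2 a_0 = 0  ->  2 a_2 = 2 a_0 = 4  ->  a_2 = 2
  x^1: 6 a_3 - 2 a_1 + 2 a_0 = 0  ->  6 a_3 = 2 a_1 - 2 a_0 = -4  ->  a_3 = -2/3
  x^2: 12 a_4 - 2 a_2 + 2 a_1 - 2 a_0 = 0  ->  12 a_4 = 2 a_2 - 2 a_1 + 2 a_0 = 8  ->  a_4 = 2/3
  x^3: 20 a_5 - 2 a_3 + 2 a_2 - 2 a_1 = 0  ->  20 a_5 = 2 a_3 - 2 a_2 + 2 a_1 = -16/3  ->  a_5 = -4/15
  x^4: 30 a_6 - 2 a_4 + 2 a_3 - 2 a_2 = 0  ->  30 a_6 = 2 a_4 - 2 a_3 + 2 a_2 = 20/3  ->  a_6 = 2/9
Truncated series: y(x) = 2 + 2 x^2 - (2/3) x^3 + (2/3) x^4 - (4/15) x^5 + (2/9) x^6 + O(x^7).

a_0 = 2; a_1 = 0; a_2 = 2; a_3 = -2/3; a_4 = 2/3; a_5 = -4/15; a_6 = 2/9


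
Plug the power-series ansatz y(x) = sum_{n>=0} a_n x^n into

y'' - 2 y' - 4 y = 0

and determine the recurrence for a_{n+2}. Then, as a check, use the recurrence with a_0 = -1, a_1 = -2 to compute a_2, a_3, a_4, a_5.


Substitute y = sum_n a_n x^n.
y''(x) has coefficient (n+2)(n+1) a_{n+2} at x^n;
-2 y'(x) has coefficient -2 (n+1) a_{n+1} at x^n;
-4 y(x) has coefficient -4 a_n at x^n.
Matching x^n: (n+2)(n+1) a_{n+2} - 2 (n+1) a_{n+1} - 4 a_n = 0.
Thus a_{n+2} = [2 (n+1) a_{n+1} + 4 a_n] / ((n+1)(n+2)).

Check with a_0 = -1, a_1 = -2 (apply the recurrence for n = 0, 1, 2, 3): a_0 = -1, a_1 = -2, a_2 = -4, a_3 = -4, a_4 = -10/3, a_5 = -32/15.

a_(n+2) = [2 (n+1) a_(n+1) + 4 a_n] / ((n+1)(n+2)); check: a_0 = -1, a_1 = -2, a_2 = -4, a_3 = -4, a_4 = -10/3, a_5 = -32/15


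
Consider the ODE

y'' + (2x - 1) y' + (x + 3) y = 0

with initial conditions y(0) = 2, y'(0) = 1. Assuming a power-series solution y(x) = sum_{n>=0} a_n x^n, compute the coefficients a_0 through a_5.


Ansatz: y(x) = sum_{n>=0} a_n x^n, so y'(x) = sum_{n>=1} n a_n x^(n-1) and y''(x) = sum_{n>=2} n(n-1) a_n x^(n-2).
Substitute into P(x) y'' + Q(x) y' + R(x) y = 0 with P(x) = 1, Q(x) = 2x - 1, R(x) = x + 3, and match powers of x.
Initial conditions: a_0 = 2, a_1 = 1.
Setting the coefficient of each power of x to zero and solving order by order (substituting the coefficients already found):
  x^0: 2 a_2 - a_1 + 3 a_0 = 0  ->  2 a_2 = a_1 - 3 a_0 = -5  ->  a_2 = -5/2
  x^1: 6 a_3 - 2 a_2 + 5 a_1 + a_0 = 0  ->  6 a_3 = 2 a_2 - 5 a_1 - a_0 = -12  ->  a_3 = -2
  x^2: 12 a_4 - 3 a_3 + 7 a_2 + a_1 = 0  ->  12 a_4 = 3 a_3 - 7 a_2 - a_1 = 21/2  ->  a_4 = 7/8
  x^3: 20 a_5 - 4 a_4 + 9 a_3 + a_2 = 0  ->  20 a_5 = 4 a_4 - 9 a_3 - a_2 = 24  ->  a_5 = 6/5
Truncated series: y(x) = 2 + x - (5/2) x^2 - 2 x^3 + (7/8) x^4 + (6/5) x^5 + O(x^6).

a_0 = 2; a_1 = 1; a_2 = -5/2; a_3 = -2; a_4 = 7/8; a_5 = 6/5


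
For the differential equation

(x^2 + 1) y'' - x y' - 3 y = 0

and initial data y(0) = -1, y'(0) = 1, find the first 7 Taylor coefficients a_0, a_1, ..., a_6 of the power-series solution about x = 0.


Ansatz: y(x) = sum_{n>=0} a_n x^n, so y'(x) = sum_{n>=1} n a_n x^(n-1) and y''(x) = sum_{n>=2} n(n-1) a_n x^(n-2).
Substitute into P(x) y'' + Q(x) y' + R(x) y = 0 with P(x) = x^2 + 1, Q(x) = -x, R(x) = -3, and match powers of x.
Initial conditions: a_0 = -1, a_1 = 1.
Setting the coefficient of each power of x to zero and solving order by order (substituting the coefficients already found):
  x^0: 2 a_2 - 3 a_0 = 0  ->  2 a_2 = 3 a_0 = -3  ->  a_2 = -3/2
  x^1: 6 a_3 - 4 a_1 = 0  ->  6 a_3 = 4 a_1 = 4  ->  a_3 = 2/3
  x^2: 12 a_4 - 3 a_2 = 0  ->  12 a_4 = 3 a_2 = -9/2  ->  a_4 = -3/8
  x^3: 20 a_5 = 0  ->  a_5 = 0
  x^4: 30 a_6 + 5 a_4 = 0  ->  30 a_6 = -5 a_4 = 15/8  ->  a_6 = 1/16
Truncated series: y(x) = -1 + x - (3/2) x^2 + (2/3) x^3 - (3/8) x^4 + (1/16) x^6 + O(x^7).

a_0 = -1; a_1 = 1; a_2 = -3/2; a_3 = 2/3; a_4 = -3/8; a_5 = 0; a_6 = 1/16


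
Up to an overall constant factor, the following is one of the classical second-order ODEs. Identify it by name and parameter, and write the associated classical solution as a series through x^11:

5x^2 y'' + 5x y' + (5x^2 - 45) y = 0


All three coefficients share the factor 5; dividing through by 5 gives  x^2 y'' + x y' + (x^2 - 9) y = 0.
This matches the Bessel equation x^2 y'' + x y' + (x^2 - nu^2) y = 0 with nu^2 = 9, so nu = 3; the solution bounded at x = 0 is J_3(x).
Frobenius at x = 0: indicial roots ±nu; for r = nu the recurrence k(k + 2nu) c_k = -c_{k-2} gives the standard series J_nu(x) = sum_{k>=0} (-1)^k / (k! (k+nu)!) (x/2)^(2k+nu). Evaluate the first 5 terms:
  k = 0: (-1)^0 / (0! * 3! * 2^3) x^3 = 1/(1*6*8) x^3 = (1/48) x^3
  k = 1: (-1)^1 / (1! * 4! * 2^5) x^5 = -1/(1*24*32) x^5 = (-1/768) x^5
  k = 2: (-1)^2 / (2! * 5! * 2^7) x^7 = 1/(2*120*128) x^7 = (1/30720) x^7
  k = 3: (-1)^3 / (3! * 6! * 2^9) x^9 = -1/(6*720*512) x^9 = (-1/2211840) x^9
  k = 4: (-1)^4 / (4! * 7! * 2^11) x^11 = 1/(24*5040*2048) x^11 = (1/247726080) x^11
Hence J_3(x) = x^11/247726080 - x^9/2211840 + x^7/30720 - x^5/768 + x^3/48 + ....

J_3(x); series = x^11/247726080 - x^9/2211840 + x^7/30720 - x^5/768 + x^3/48


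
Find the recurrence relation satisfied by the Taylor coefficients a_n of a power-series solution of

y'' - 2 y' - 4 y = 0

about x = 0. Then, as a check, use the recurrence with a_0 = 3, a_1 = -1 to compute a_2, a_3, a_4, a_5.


Substitute y = sum_n a_n x^n.
y''(x) has coefficient (n+2)(n+1) a_{n+2} at x^n;
-2 y'(x) has coefficient -2 (n+1) a_{n+1} at x^n;
-4 y(x) has coefficient -4 a_n at x^n.
Matching x^n: (n+2)(n+1) a_{n+2} - 2 (n+1) a_{n+1} - 4 a_n = 0.
Thus a_{n+2} = [2 (n+1) a_{n+1} + 4 a_n] / ((n+1)(n+2)).

Check with a_0 = 3, a_1 = -1 (apply the recurrence for n = 0, 1, 2, 3): a_0 = 3, a_1 = -1, a_2 = 5, a_3 = 8/3, a_4 = 3, a_5 = 26/15.

a_(n+2) = [2 (n+1) a_(n+1) + 4 a_n] / ((n+1)(n+2)); check: a_0 = 3, a_1 = -1, a_2 = 5, a_3 = 8/3, a_4 = 3, a_5 = 26/15


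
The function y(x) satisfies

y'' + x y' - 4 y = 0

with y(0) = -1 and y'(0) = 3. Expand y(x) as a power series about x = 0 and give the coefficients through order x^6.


Ansatz: y(x) = sum_{n>=0} a_n x^n, so y'(x) = sum_{n>=1} n a_n x^(n-1) and y''(x) = sum_{n>=2} n(n-1) a_n x^(n-2).
Substitute into P(x) y'' + Q(x) y' + R(x) y = 0 with P(x) = 1, Q(x) = x, R(x) = -4, and match powers of x.
Initial conditions: a_0 = -1, a_1 = 3.
Setting the coefficient of each power of x to zero and solving order by order (substituting the coefficients already found):
  x^0: 2 a_2 - 4 a_0 = 0  ->  2 a_2 = 4 a_0 = -4  ->  a_2 = -2
  x^1: 6 a_3 - 3 a_1 = 0  ->  6 a_3 = 3 a_1 = 9  ->  a_3 = 3/2
  x^2: 12 a_4 - 2 a_2 = 0  ->  12 a_4 = 2 a_2 = -4  ->  a_4 = -1/3
  x^3: 20 a_5 - a_3 = 0  ->  20 a_5 = a_3 = 3/2  ->  a_5 = 3/40
  x^4: 30 a_6 = 0  ->  a_6 = 0
Truncated series: y(x) = -1 + 3 x - 2 x^2 + (3/2) x^3 - (1/3) x^4 + (3/40) x^5 + O(x^7).

a_0 = -1; a_1 = 3; a_2 = -2; a_3 = 3/2; a_4 = -1/3; a_5 = 3/40; a_6 = 0


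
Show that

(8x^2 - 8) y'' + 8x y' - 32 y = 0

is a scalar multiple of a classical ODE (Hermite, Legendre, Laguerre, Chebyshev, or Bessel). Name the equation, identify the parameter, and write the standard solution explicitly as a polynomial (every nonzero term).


All three coefficients share the factor -8; dividing through by -8 gives  (1 - x^2) y'' - x y' + 4 y = 0.
This matches the Chebyshev equation (1 - x^2) y'' - x y' + n^2 y = 0 (note the -x y' term, not -2x y') with n^2 = 4, so n = 2; the polynomial solution is T_2(x).
With y = sum_k a_k x^k, matching x^k gives (k+2)(k+1) a_{k+2} = (k^2 - n^2) a_k = (k - 2)(k + 2) a_k. The right side vanishes at k = 2, so the series with the parity of 2 terminates at degree 2.
Standard normalization: leading coefficient of T_n is 2^(n-1), so a_2 = 2^1 = 2. Work downward with a_k = (k+1)(k+2) a_{k+2} / ((k - 2)(k + 2)):
  a_0 = (1)(2)(2) / ((0 - 2)(0 + 2)) = 4/(-4) = -1
Hence T_2(x) = 2 x^2 - 1.

T_2(x); series = 2 x^2 - 1


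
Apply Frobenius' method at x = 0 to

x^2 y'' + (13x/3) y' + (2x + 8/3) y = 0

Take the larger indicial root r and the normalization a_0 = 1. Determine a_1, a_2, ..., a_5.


Write in Frobenius form y'' + (p(x)/x) y' + (q(x)/x^2) y = 0:
  p(x) = 13/3,  q(x) = 2x + 8/3.
Indicial equation: r(r-1) + (13/3) r + (8/3) = 0 -> roots r_1 = -4/3, r_2 = -2.
Take r = r_1 = -4/3. Let y(x) = x^r sum_{n>=0} a_n x^n with a_0 = 1.
Substitute y = x^r sum a_n x^n and match x^{r+n}. The recurrence is
  D(n) a_n + 2 a_{n-1} = 0,  where D(n) = (r+n)(r+n-1) + (13/3)(r+n) + (8/3).
  a_n = -2 / D(n) * a_{n-1}.
Since the indicial polynomial factors as (r - r_1)(r - r_2), D(n) = (r_1 + n - r_1)(r_1 + n - r_2) = n(n + 2/3).
Evaluating step by step (a_0 = 1):
  n = 1: D(1) = 1(1 + 2/3) = 5/3; numerator = -2(1) = -2; a_1 = (-2)/(5/3) = -6/5
  n = 2: D(2) = 2(2 + 2/3) = 16/3; numerator = -2(-6/5) = 12/5; a_2 = (12/5)/(16/3) = 9/20
  n = 3: D(3) = 3(3 + 2/3) = 11; numerator = -2(9/20) = -9/10; a_3 = (-9/10)/(11) = -9/110
  n = 4: D(4) = 4(4 + 2/3) = 56/3; numerator = -2(-9/110) = 9/55; a_4 = (9/55)/(56/3) = 27/3080
  n = 5: D(5) = 5(5 + 2/3) = 85/3; numerator = -2(27/3080) = -27/1540; a_5 = (-27/1540)/(85/3) = -81/130900

r = -4/3; a_0 = 1; a_1 = -6/5; a_2 = 9/20; a_3 = -9/110; a_4 = 27/3080; a_5 = -81/130900


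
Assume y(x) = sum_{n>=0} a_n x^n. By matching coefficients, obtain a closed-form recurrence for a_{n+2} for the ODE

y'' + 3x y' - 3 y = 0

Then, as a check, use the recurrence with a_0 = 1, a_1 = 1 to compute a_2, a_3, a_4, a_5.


Substitute y = sum_n a_n x^n.
y''(x) has coefficient (n+2)(n+1) a_{n+2} at x^n;
3 x y'(x) has coefficient 3 n a_n at x^n (shift);
-3 y(x) has coefficient -3 a_n at x^n.
Matching x^n: (n+2)(n+1) a_{n+2} + (3n - 3) a_n = 0.
Thus a_{n+2} = (-3n + 3) / ((n+1)(n+2)) * a_n.

Check with a_0 = 1, a_1 = 1 (apply the recurrence for n = 0, 1, 2, 3): a_0 = 1, a_1 = 1, a_2 = 3/2, a_3 = 0, a_4 = -3/8, a_5 = 0.

a_(n+2) = (-3n + 3) / ((n+1)(n+2)) * a_n; check: a_0 = 1, a_1 = 1, a_2 = 3/2, a_3 = 0, a_4 = -3/8, a_5 = 0


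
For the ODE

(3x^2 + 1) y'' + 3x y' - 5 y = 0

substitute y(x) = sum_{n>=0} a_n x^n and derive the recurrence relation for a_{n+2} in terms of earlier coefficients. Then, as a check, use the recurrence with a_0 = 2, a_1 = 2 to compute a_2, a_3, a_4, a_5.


Substitute y = sum_n a_n x^n.
(1 + 3 x^2) y'' contributes (n+2)(n+1) a_{n+2} + 3 n(n-1) a_n at x^n.
3 x y'(x) contributes 3 n a_n at x^n.
-5 y(x) contributes -5 a_n at x^n.
Matching x^n: (n+2)(n+1) a_{n+2} + (3 n(n-1) + 3 n - 5) a_n = 0.
Thus a_{n+2} = (-3 n(n-1) - 3 n + 5) / ((n+1)(n+2)) * a_n.

Check with a_0 = 2, a_1 = 2 (apply the recurrence for n = 0, 1, 2, 3): a_0 = 2, a_1 = 2, a_2 = 5, a_3 = 2/3, a_4 = -35/12, a_5 = -11/15.

a_(n+2) = (-3 n(n-1) - 3 n + 5) / ((n+1)(n+2)) * a_n; check: a_0 = 2, a_1 = 2, a_2 = 5, a_3 = 2/3, a_4 = -35/12, a_5 = -11/15


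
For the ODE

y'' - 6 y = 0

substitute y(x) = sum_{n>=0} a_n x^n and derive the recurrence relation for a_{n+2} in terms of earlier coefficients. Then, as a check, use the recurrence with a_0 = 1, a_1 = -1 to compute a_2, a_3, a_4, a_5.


Substitute y = sum_n a_n x^n into y'' + (const) y = 0.
y''(x) = sum_{n>=0} (n+2)(n+1) a_{n+2} x^n.
The ODE becomes sum_n [(n+2)(n+1) a_{n+2} - 6 a_n] x^n = 0.
Setting each coefficient to zero gives the recurrence:
  (n+2)(n+1) a_{n+2} - 6 a_n = 0,
  a_{n+2} = 6 / ((n+1)(n+2)) a_n.

Check with a_0 = 1, a_1 = -1 (apply the recurrence for n = 0, 1, 2, 3): a_0 = 1, a_1 = -1, a_2 = 3, a_3 = -1, a_4 = 3/2, a_5 = -3/10.

a_{n+2} = 6/((n+1)(n+2)) * a_n; check: a_0 = 1, a_1 = -1, a_2 = 3, a_3 = -1, a_4 = 3/2, a_5 = -3/10


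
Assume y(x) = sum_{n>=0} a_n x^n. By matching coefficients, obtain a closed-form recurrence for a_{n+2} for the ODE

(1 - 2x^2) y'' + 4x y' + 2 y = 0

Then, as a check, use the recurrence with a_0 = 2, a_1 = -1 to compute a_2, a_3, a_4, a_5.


Substitute y = sum_n a_n x^n.
(1 - 2 x^2) y'' contributes (n+2)(n+1) a_{n+2} - 2 n(n-1) a_n at x^n.
4 x y'(x) contributes 4 n a_n at x^n.
2 y(x) contributes 2 a_n at x^n.
Matching x^n: (n+2)(n+1) a_{n+2} + (-2 n(n-1) + 4 n + 2) a_n = 0.
Thus a_{n+2} = (2 n(n-1) - 4 n - 2) / ((n+1)(n+2)) * a_n.

Check with a_0 = 2, a_1 = -1 (apply the recurrence for n = 0, 1, 2, 3): a_0 = 2, a_1 = -1, a_2 = -2, a_3 = 1, a_4 = 1, a_5 = -1/10.

a_(n+2) = (2 n(n-1) - 4 n - 2) / ((n+1)(n+2)) * a_n; check: a_0 = 2, a_1 = -1, a_2 = -2, a_3 = 1, a_4 = 1, a_5 = -1/10


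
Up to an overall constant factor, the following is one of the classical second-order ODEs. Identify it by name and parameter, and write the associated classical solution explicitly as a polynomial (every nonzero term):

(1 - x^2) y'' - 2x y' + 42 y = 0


The equation is already in a standard form:  (1 - x^2) y'' - 2x y' + 42 y = 0.
This matches the Legendre equation (1 - x^2) y'' - 2x y' + n(n+1) y = 0 (note the -2x y' term) with n(n+1) = 42, so n = 6; the polynomial solution is P_6(x).
With y = sum_k a_k x^k, matching x^k gives (k+2)(k+1) a_{k+2} = [k(k+1) - n(n+1)] a_k = (k - 6)(k + 7) a_k. The right side vanishes at k = 6, so the series with the parity of 6 terminates at degree 6.
Standard normalization (P_n(1) = 1): leading coefficient (2n)!/(2^n (n!)^2) = 479001600/(64*518400) = 231/16, so a_6 = 231/16. Work downward with a_k = (k+1)(k+2) a_{k+2} / ((k - 6)(k + 7)):
  a_4 = (5)(6)(231/16) / ((4 - 6)(4 + 7)) = (3465/8)/(-22) = -315/16
  a_2 = (3)(4)(-315/16) / ((2 - 6)(2 + 7)) = (-945/4)/(-36) = 105/16
  a_0 = (1)(2)(105/16) / ((0 - 6)(0 + 7)) = (105/8)/(-42) = -5/16
Hence P_6(x) = 231 x^6/16 - 315 x^4/16 + 105 x^2/16 - 5/16.

P_6(x); series = 231 x^6/16 - 315 x^4/16 + 105 x^2/16 - 5/16


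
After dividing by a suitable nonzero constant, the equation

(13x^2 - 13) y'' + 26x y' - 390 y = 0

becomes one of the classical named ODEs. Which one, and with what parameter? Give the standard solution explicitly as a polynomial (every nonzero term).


All three coefficients share the factor -13; dividing through by -13 gives  (1 - x^2) y'' - 2x y' + 30 y = 0.
This matches the Legendre equation (1 - x^2) y'' - 2x y' + n(n+1) y = 0 (note the -2x y' term) with n(n+1) = 30, so n = 5; the polynomial solution is P_5(x).
With y = sum_k a_k x^k, matching x^k gives (k+2)(k+1) a_{k+2} = [k(k+1) - n(n+1)] a_k = (k - 5)(k + 6) a_k. The right side vanishes at k = 5, so the series with the parity of 5 terminates at degree 5.
Standard normalization (P_n(1) = 1): leading coefficient (2n)!/(2^n (n!)^2) = 3628800/(32*14400) = 63/8, so a_5 = 63/8. Work downward with a_k = (k+1)(k+2) a_{k+2} / ((k - 5)(k + 6)):
  a_3 = (4)(5)(63/8) / ((3 - 5)(3 + 6)) = (315/2)/(-18) = -35/4
  a_1 = (2)(3)(-35/4) / ((1 - 5)(1 + 6)) = (-105/2)/(-28) = 15/8
Hence P_5(x) = 63 x^5/8 - 35 x^3/4 + 15 x/8.

P_5(x); series = 63 x^5/8 - 35 x^3/4 + 15 x/8


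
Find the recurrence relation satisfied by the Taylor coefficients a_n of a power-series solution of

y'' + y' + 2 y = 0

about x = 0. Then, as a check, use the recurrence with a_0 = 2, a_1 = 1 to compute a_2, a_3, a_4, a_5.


Substitute y = sum_n a_n x^n.
y''(x) has coefficient (n+2)(n+1) a_{n+2} at x^n;
y'(x) has coefficient (n+1) a_{n+1} at x^n;
2 y(x) has coefficient 2 a_n at x^n.
Matching x^n: (n+2)(n+1) a_{n+2} + (n+1) a_{n+1} + 2 a_n = 0.
Thus a_{n+2} = [-(n+1) a_{n+1} - 2 a_n] / ((n+1)(n+2)).

Check with a_0 = 2, a_1 = 1 (apply the recurrence for n = 0, 1, 2, 3): a_0 = 2, a_1 = 1, a_2 = -5/2, a_3 = 1/2, a_4 = 7/24, a_5 = -13/120.

a_(n+2) = [-(n+1) a_(n+1) - 2 a_n] / ((n+1)(n+2)); check: a_0 = 2, a_1 = 1, a_2 = -5/2, a_3 = 1/2, a_4 = 7/24, a_5 = -13/120


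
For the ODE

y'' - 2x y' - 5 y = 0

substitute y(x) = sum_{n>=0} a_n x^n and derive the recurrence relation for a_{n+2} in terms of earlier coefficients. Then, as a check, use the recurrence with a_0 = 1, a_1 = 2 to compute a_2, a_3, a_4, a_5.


Substitute y = sum_n a_n x^n.
y''(x) has coefficient (n+2)(n+1) a_{n+2} at x^n;
-2 x y'(x) has coefficient -2 n a_n at x^n (shift);
-5 y(x) has coefficient -5 a_n at x^n.
Matching x^n: (n+2)(n+1) a_{n+2} + (-2n - 5) a_n = 0.
Thus a_{n+2} = (2n + 5) / ((n+1)(n+2)) * a_n.

Check with a_0 = 1, a_1 = 2 (apply the recurrence for n = 0, 1, 2, 3): a_0 = 1, a_1 = 2, a_2 = 5/2, a_3 = 7/3, a_4 = 15/8, a_5 = 77/60.

a_(n+2) = (2n + 5) / ((n+1)(n+2)) * a_n; check: a_0 = 1, a_1 = 2, a_2 = 5/2, a_3 = 7/3, a_4 = 15/8, a_5 = 77/60


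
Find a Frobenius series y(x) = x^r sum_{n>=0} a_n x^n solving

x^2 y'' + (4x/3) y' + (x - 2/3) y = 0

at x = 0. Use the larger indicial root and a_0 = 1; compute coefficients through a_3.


Write in Frobenius form y'' + (p(x)/x) y' + (q(x)/x^2) y = 0:
  p(x) = 4/3,  q(x) = x - 2/3.
Indicial equation: r(r-1) + (4/3) r + (-2/3) = 0 -> roots r_1 = 2/3, r_2 = -1.
Take r = r_1 = 2/3. Let y(x) = x^r sum_{n>=0} a_n x^n with a_0 = 1.
Substitute y = x^r sum a_n x^n and match x^{r+n}. The recurrence is
  D(n) a_n + 1 a_{n-1} = 0,  where D(n) = (r+n)(r+n-1) + (4/3)(r+n) + (-2/3).
  a_n = -1 / D(n) * a_{n-1}.
Since the indicial polynomial factors as (r - r_1)(r - r_2), D(n) = (r_1 + n - r_1)(r_1 + n - r_2) = n(n + 5/3).
Evaluating step by step (a_0 = 1):
  n = 1: D(1) = 1(1 + 5/3) = 8/3; numerator = -1(1) = -1; a_1 = (-1)/(8/3) = -3/8
  n = 2: D(2) = 2(2 + 5/3) = 22/3; numerator = -1(-3/8) = 3/8; a_2 = (3/8)/(22/3) = 9/176
  n = 3: D(3) = 3(3 + 5/3) = 14; numerator = -1(9/176) = -9/176; a_3 = (-9/176)/(14) = -9/2464

r = 2/3; a_0 = 1; a_1 = -3/8; a_2 = 9/176; a_3 = -9/2464


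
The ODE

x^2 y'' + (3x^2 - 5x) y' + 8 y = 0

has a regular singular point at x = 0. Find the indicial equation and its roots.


Divide by x^2 to reach normal form y'' + P_1(x) y' + P_2(x) y = 0 with P_1(x) = 3 - 5/x and P_2(x) = 8/x^2.
x = 0 is a singular point because the y'-coefficient 3 - 5/x has a pole at x = 0 and the y-coefficient 8/x^2 has a pole at x = 0.
It is a regular singular point because x P_1(x) = p(x) = 3x - 5 and x^2 P_2(x) = q(x) = 8 are polynomials, hence analytic at x = 0.
p(0) = -5,  q(0) = 8.
Indicial equation: r(r-1) + p(0) r + q(0) = 0, i.e. r^2 + (p(0) - 1) r + q(0) = 0, i.e. r^2 - 6 r + 8 = 0.
Discriminant: (-6)^2 - 4(8) = 4, so r = (6 ± 2)/2.
Solving: r_1 = 4, r_2 = 2.

indicial: r^2 - 6 r + 8 = 0; roots r_1 = 4, r_2 = 2


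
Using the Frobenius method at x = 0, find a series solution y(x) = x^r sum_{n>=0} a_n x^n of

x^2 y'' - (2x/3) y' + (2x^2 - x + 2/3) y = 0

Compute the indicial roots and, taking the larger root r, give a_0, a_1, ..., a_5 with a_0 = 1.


Write in Frobenius form y'' + (p(x)/x) y' + (q(x)/x^2) y = 0:
  p(x) = -2/3,  q(x) = 2x^2 - x + 2/3.
Indicial equation: r(r-1) + (-2/3) r + (2/3) = 0 -> roots r_1 = 1, r_2 = 2/3.
Take r = r_1 = 1. Let y(x) = x^r sum_{n>=0} a_n x^n with a_0 = 1.
Substitute y = x^r sum a_n x^n and match x^{r+n}. The recurrence is
  D(n) a_n - 1 a_{n-1} + 2 a_{n-2} = 0,  where D(n) = (r+n)(r+n-1) + (-2/3)(r+n) + (2/3).
  a_n = [1 a_{n-1} - 2 a_{n-2}] / D(n).
Since the indicial polynomial factors as (r - r_1)(r - r_2), D(n) = (r_1 + n - r_1)(r_1 + n - r_2) = n(n + 1/3).
Evaluating step by step (a_0 = 1):
  n = 1: D(1) = 1(1 + 1/3) = 4/3; numerator = 1(1) = 1; a_1 = (1)/(4/3) = 3/4
  n = 2: D(2) = 2(2 + 1/3) = 14/3; numerator = 1(3/4) - 2(1) = -5/4; a_2 = (-5/4)/(14/3) = -15/56
  n = 3: D(3) = 3(3 + 1/3) = 10; numerator = 1(-15/56) - 2(3/4) = -99/56; a_3 = (-99/56)/(10) = -99/560
  n = 4: D(4) = 4(4 + 1/3) = 52/3; numerator = 1(-99/560) - 2(-15/56) = 201/560; a_4 = (201/560)/(52/3) = 603/29120
  n = 5: D(5) = 5(5 + 1/3) = 80/3; numerator = 1(603/29120) - 2(-99/560) = 1557/4160; a_5 = (1557/4160)/(80/3) = 4671/332800

r = 1; a_0 = 1; a_1 = 3/4; a_2 = -15/56; a_3 = -99/560; a_4 = 603/29120; a_5 = 4671/332800


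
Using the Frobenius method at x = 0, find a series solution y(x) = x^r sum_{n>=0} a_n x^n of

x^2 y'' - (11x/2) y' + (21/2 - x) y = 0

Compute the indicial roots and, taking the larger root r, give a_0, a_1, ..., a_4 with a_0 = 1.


Write in Frobenius form y'' + (p(x)/x) y' + (q(x)/x^2) y = 0:
  p(x) = -11/2,  q(x) = 21/2 - x.
Indicial equation: r(r-1) + (-11/2) r + (21/2) = 0 -> roots r_1 = 7/2, r_2 = 3.
Take r = r_1 = 7/2. Let y(x) = x^r sum_{n>=0} a_n x^n with a_0 = 1.
Substitute y = x^r sum a_n x^n and match x^{r+n}. The recurrence is
  D(n) a_n - 1 a_{n-1} = 0,  where D(n) = (r+n)(r+n-1) + (-11/2)(r+n) + (21/2).
  a_n = 1 / D(n) * a_{n-1}.
Since the indicial polynomial factors as (r - r_1)(r - r_2), D(n) = (r_1 + n - r_1)(r_1 + n - r_2) = n(n + 1/2).
Evaluating step by step (a_0 = 1):
  n = 1: D(1) = 1(1 + 1/2) = 3/2; numerator = 1(1) = 1; a_1 = (1)/(3/2) = 2/3
  n = 2: D(2) = 2(2 + 1/2) = 5; numerator = 1(2/3) = 2/3; a_2 = (2/3)/(5) = 2/15
  n = 3: D(3) = 3(3 + 1/2) = 21/2; numerator = 1(2/15) = 2/15; a_3 = (2/15)/(21/2) = 4/315
  n = 4: D(4) = 4(4 + 1/2) = 18; numerator = 1(4/315) = 4/315; a_4 = (4/315)/(18) = 2/2835

r = 7/2; a_0 = 1; a_1 = 2/3; a_2 = 2/15; a_3 = 4/315; a_4 = 2/2835


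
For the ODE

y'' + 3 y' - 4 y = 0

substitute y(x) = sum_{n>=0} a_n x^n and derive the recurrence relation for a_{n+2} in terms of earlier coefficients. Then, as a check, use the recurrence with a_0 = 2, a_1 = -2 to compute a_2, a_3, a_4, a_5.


Substitute y = sum_n a_n x^n.
y''(x) has coefficient (n+2)(n+1) a_{n+2} at x^n;
3 y'(x) has coefficient 3 (n+1) a_{n+1} at x^n;
-4 y(x) has coefficient -4 a_n at x^n.
Matching x^n: (n+2)(n+1) a_{n+2} + 3 (n+1) a_{n+1} - 4 a_n = 0.
Thus a_{n+2} = [-3 (n+1) a_{n+1} + 4 a_n] / ((n+1)(n+2)).

Check with a_0 = 2, a_1 = -2 (apply the recurrence for n = 0, 1, 2, 3): a_0 = 2, a_1 = -2, a_2 = 7, a_3 = -25/3, a_4 = 103/12, a_5 = -409/60.

a_(n+2) = [-3 (n+1) a_(n+1) + 4 a_n] / ((n+1)(n+2)); check: a_0 = 2, a_1 = -2, a_2 = 7, a_3 = -25/3, a_4 = 103/12, a_5 = -409/60


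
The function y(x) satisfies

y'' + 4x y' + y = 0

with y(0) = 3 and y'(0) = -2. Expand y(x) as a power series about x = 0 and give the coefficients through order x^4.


Ansatz: y(x) = sum_{n>=0} a_n x^n, so y'(x) = sum_{n>=1} n a_n x^(n-1) and y''(x) = sum_{n>=2} n(n-1) a_n x^(n-2).
Substitute into P(x) y'' + Q(x) y' + R(x) y = 0 with P(x) = 1, Q(x) = 4x, R(x) = 1, and match powers of x.
Initial conditions: a_0 = 3, a_1 = -2.
Setting the coefficient of each power of x to zero and solving order by order (substituting the coefficients already found):
  x^0: 2 a_2 + a_0 = 0  ->  2 a_2 = -a_0 = -3  ->  a_2 = -3/2
  x^1: 6 a_3 + 5 a_1 = 0  ->  6 a_3 = -5 a_1 = 10  ->  a_3 = 5/3
  x^2: 12 a_4 + 9 a_2 = 0  ->  12 a_4 = -9 a_2 = 27/2  ->  a_4 = 9/8
Truncated series: y(x) = 3 - 2 x - (3/2) x^2 + (5/3) x^3 + (9/8) x^4 + O(x^5).

a_0 = 3; a_1 = -2; a_2 = -3/2; a_3 = 5/3; a_4 = 9/8


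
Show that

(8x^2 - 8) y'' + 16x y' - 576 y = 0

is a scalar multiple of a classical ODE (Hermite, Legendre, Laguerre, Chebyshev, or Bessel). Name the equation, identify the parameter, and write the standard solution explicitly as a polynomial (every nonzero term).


All three coefficients share the factor -8; dividing through by -8 gives  (1 - x^2) y'' - 2x y' + 72 y = 0.
This matches the Legendre equation (1 - x^2) y'' - 2x y' + n(n+1) y = 0 (note the -2x y' term) with n(n+1) = 72, so n = 8; the polynomial solution is P_8(x).
With y = sum_k a_k x^k, matching x^k gives (k+2)(k+1) a_{k+2} = [k(k+1) - n(n+1)] a_k = (k - 8)(k + 9) a_k. The right side vanishes at k = 8, so the series with the parity of 8 terminates at degree 8.
Standard normalization (P_n(1) = 1): leading coefficient (2n)!/(2^n (n!)^2) = 20922789888000/(256*1625702400) = 6435/128, so a_8 = 6435/128. Work downward with a_k = (k+1)(k+2) a_{k+2} / ((k - 8)(k + 9)):
  a_6 = (7)(8)(6435/128) / ((6 - 8)(6 + 9)) = (45045/16)/(-30) = -3003/32
  a_4 = (5)(6)(-3003/32) / ((4 - 8)(4 + 9)) = (-45045/16)/(-52) = 3465/64
  a_2 = (3)(4)(3465/64) / ((2 - 8)(2 + 9)) = (10395/16)/(-66) = -315/32
  a_0 = (1)(2)(-315/32) / ((0 - 8)(0 + 9)) = (-315/16)/(-72) = 35/128
Hence P_8(x) = 6435 x^8/128 - 3003 x^6/32 + 3465 x^4/64 - 315 x^2/32 + 35/128.

P_8(x); series = 6435 x^8/128 - 3003 x^6/32 + 3465 x^4/64 - 315 x^2/32 + 35/128


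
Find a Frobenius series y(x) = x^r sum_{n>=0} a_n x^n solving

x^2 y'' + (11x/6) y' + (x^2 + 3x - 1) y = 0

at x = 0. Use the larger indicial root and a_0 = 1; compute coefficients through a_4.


Write in Frobenius form y'' + (p(x)/x) y' + (q(x)/x^2) y = 0:
  p(x) = 11/6,  q(x) = x^2 + 3x - 1.
Indicial equation: r(r-1) + (11/6) r + (-1) = 0 -> roots r_1 = 2/3, r_2 = -3/2.
Take r = r_1 = 2/3. Let y(x) = x^r sum_{n>=0} a_n x^n with a_0 = 1.
Substitute y = x^r sum a_n x^n and match x^{r+n}. The recurrence is
  D(n) a_n + 3 a_{n-1} + 1 a_{n-2} = 0,  where D(n) = (r+n)(r+n-1) + (11/6)(r+n) + (-1).
  a_n = [-3 a_{n-1} - 1 a_{n-2}] / D(n).
Since the indicial polynomial factors as (r - r_1)(r - r_2), D(n) = (r_1 + n - r_1)(r_1 + n - r_2) = n(n + 13/6).
Evaluating step by step (a_0 = 1):
  n = 1: D(1) = 1(1 + 13/6) = 19/6; numerator = -3(1) = -3; a_1 = (-3)/(19/6) = -18/19
  n = 2: D(2) = 2(2 + 13/6) = 25/3; numerator = -3(-18/19) - 1(1) = 35/19; a_2 = (35/19)/(25/3) = 21/95
  n = 3: D(3) = 3(3 + 13/6) = 31/2; numerator = -3(21/95) - 1(-18/19) = 27/95; a_3 = (27/95)/(31/2) = 54/2945
  n = 4: D(4) = 4(4 + 13/6) = 74/3; numerator = -3(54/2945) - 1(21/95) = -813/2945; a_4 = (-813/2945)/(74/3) = -2439/217930

r = 2/3; a_0 = 1; a_1 = -18/19; a_2 = 21/95; a_3 = 54/2945; a_4 = -2439/217930


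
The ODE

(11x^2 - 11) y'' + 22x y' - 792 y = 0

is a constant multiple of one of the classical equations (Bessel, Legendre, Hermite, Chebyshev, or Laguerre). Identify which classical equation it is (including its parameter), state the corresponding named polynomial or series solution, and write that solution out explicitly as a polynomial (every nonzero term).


All three coefficients share the factor -11; dividing through by -11 gives  (1 - x^2) y'' - 2x y' + 72 y = 0.
This matches the Legendre equation (1 - x^2) y'' - 2x y' + n(n+1) y = 0 (note the -2x y' term) with n(n+1) = 72, so n = 8; the polynomial solution is P_8(x).
With y = sum_k a_k x^k, matching x^k gives (k+2)(k+1) a_{k+2} = [k(k+1) - n(n+1)] a_k = (k - 8)(k + 9) a_k. The right side vanishes at k = 8, so the series with the parity of 8 terminates at degree 8.
Standard normalization (P_n(1) = 1): leading coefficient (2n)!/(2^n (n!)^2) = 20922789888000/(256*1625702400) = 6435/128, so a_8 = 6435/128. Work downward with a_k = (k+1)(k+2) a_{k+2} / ((k - 8)(k + 9)):
  a_6 = (7)(8)(6435/128) / ((6 - 8)(6 + 9)) = (45045/16)/(-30) = -3003/32
  a_4 = (5)(6)(-3003/32) / ((4 - 8)(4 + 9)) = (-45045/16)/(-52) = 3465/64
  a_2 = (3)(4)(3465/64) / ((2 - 8)(2 + 9)) = (10395/16)/(-66) = -315/32
  a_0 = (1)(2)(-315/32) / ((0 - 8)(0 + 9)) = (-315/16)/(-72) = 35/128
Hence P_8(x) = 6435 x^8/128 - 3003 x^6/32 + 3465 x^4/64 - 315 x^2/32 + 35/128.

P_8(x); series = 6435 x^8/128 - 3003 x^6/32 + 3465 x^4/64 - 315 x^2/32 + 35/128
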